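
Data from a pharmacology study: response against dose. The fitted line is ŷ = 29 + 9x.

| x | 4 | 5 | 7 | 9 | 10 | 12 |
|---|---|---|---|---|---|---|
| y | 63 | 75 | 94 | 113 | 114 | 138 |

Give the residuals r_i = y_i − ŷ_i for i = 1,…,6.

x=4: ŷ = 29 + 9·4 = 65; r = 63 − 65 = -2
x=5: ŷ = 29 + 9·5 = 74; r = 75 − 74 = 1
x=7: ŷ = 29 + 9·7 = 92; r = 94 − 92 = 2
x=9: ŷ = 29 + 9·9 = 110; r = 113 − 110 = 3
x=10: ŷ = 29 + 9·10 = 119; r = 114 − 119 = -5
x=12: ŷ = 29 + 9·12 = 137; r = 138 − 137 = 1

-2, 1, 2, 3, -5, 1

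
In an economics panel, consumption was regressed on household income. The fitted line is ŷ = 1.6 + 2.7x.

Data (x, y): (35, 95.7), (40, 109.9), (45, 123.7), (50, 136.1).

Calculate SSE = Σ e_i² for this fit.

x=35: ŷ = 1.6 + 2.7·35 = 96.1; e = 95.7 − 96.1 = -0.4
x=40: ŷ = 1.6 + 2.7·40 = 109.6; e = 109.9 − 109.6 = 0.3
x=45: ŷ = 1.6 + 2.7·45 = 123.1; e = 123.7 − 123.1 = 0.6
x=50: ŷ = 1.6 + 2.7·50 = 136.6; e = 136.1 − 136.6 = -0.5
SSE = 0.16 + 0.09 + 0.36 + 0.25 = 0.86

SSE = 0.86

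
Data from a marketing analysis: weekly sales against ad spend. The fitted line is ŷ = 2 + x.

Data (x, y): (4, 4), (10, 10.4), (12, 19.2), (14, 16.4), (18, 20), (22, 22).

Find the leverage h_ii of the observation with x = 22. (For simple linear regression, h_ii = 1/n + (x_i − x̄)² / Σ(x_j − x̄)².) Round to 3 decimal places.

x̄ = (4 + 10 + 12 + 14 + 18 + 22)/6 = 13.3333
Σ(x − x̄)² = 87.1111 + 11.1111 + 1.77778 + 0.444444 + 21.7778 + 75.1111 = 197.333
h = 1/6 + (8.66667)²/197.333 = 0.166667 + 0.380631 = 0.547

h = 0.547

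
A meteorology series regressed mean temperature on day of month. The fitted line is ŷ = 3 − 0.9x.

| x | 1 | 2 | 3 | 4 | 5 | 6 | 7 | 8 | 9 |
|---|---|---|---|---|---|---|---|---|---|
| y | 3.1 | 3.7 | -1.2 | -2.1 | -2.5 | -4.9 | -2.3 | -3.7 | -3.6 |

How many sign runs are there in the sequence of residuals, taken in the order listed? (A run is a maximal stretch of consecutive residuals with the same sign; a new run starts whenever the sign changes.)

3 runs

x=1: ŷ = 3 − 0.9·1 = 2.1; r = 3.1 − 2.1 = 1
x=2: ŷ = 3 − 0.9·2 = 1.2; r = 3.7 − 1.2 = 2.5
x=3: ŷ = 3 − 0.9·3 = 0.3; r = -1.2 − 0.3 = -1.5
x=4: ŷ = 3 − 0.9·4 = -0.6; r = -2.1 − (-0.6) = -1.5
x=5: ŷ = 3 − 0.9·5 = -1.5; r = -2.5 − (-1.5) = -1
x=6: ŷ = 3 − 0.9·6 = -2.4; r = -4.9 − (-2.4) = -2.5
x=7: ŷ = 3 − 0.9·7 = -3.3; r = -2.3 − (-3.3) = 1
x=8: ŷ = 3 − 0.9·8 = -4.2; r = -3.7 − (-4.2) = 0.5
x=9: ŷ = 3 − 0.9·9 = -5.1; r = -3.6 − (-5.1) = 1.5
Signs: + + − − − − + + +
Runs: +×2, −×4, +×3 → 3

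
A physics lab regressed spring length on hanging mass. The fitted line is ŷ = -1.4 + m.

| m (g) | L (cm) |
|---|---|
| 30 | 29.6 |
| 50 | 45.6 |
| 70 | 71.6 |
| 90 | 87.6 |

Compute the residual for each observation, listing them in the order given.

1, -3, 3, -1

m=30: ŷ = -1.4 + 30 = 28.6; r = 29.6 − 28.6 = 1
m=50: ŷ = -1.4 + 50 = 48.6; r = 45.6 − 48.6 = -3
m=70: ŷ = -1.4 + 70 = 68.6; r = 71.6 − 68.6 = 3
m=90: ŷ = -1.4 + 90 = 88.6; r = 87.6 − 88.6 = -1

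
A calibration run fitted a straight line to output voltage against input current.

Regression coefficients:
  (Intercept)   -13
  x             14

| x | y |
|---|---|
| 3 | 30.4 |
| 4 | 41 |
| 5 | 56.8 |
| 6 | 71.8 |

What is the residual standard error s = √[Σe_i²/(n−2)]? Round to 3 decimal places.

x=3: ŷ = -13 + 14·3 = 29; e = 30.4 − 29 = 1.4
x=4: ŷ = -13 + 14·4 = 43; e = 41 − 43 = -2
x=5: ŷ = -13 + 14·5 = 57; e = 56.8 − 57 = -0.2
x=6: ŷ = -13 + 14·6 = 71; e = 71.8 − 71 = 0.8
SSE = 1.96 + 4 + 0.04 + 0.64 = 6.64
s = √(6.64/2) = √3.32 ≈ 1.822

s = 1.822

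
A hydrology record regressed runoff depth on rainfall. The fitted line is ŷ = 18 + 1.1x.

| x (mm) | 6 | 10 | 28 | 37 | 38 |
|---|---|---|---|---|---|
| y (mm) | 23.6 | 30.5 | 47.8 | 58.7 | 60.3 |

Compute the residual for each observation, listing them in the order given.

x=6: ŷ = 18 + 1.1·6 = 24.6; e = 23.6 − 24.6 = -1
x=10: ŷ = 18 + 1.1·10 = 29; e = 30.5 − 29 = 1.5
x=28: ŷ = 18 + 1.1·28 = 48.8; e = 47.8 − 48.8 = -1
x=37: ŷ = 18 + 1.1·37 = 58.7; e = 58.7 − 58.7 = 0
x=38: ŷ = 18 + 1.1·38 = 59.8; e = 60.3 − 59.8 = 0.5

-1, 1.5, -1, 0, 0.5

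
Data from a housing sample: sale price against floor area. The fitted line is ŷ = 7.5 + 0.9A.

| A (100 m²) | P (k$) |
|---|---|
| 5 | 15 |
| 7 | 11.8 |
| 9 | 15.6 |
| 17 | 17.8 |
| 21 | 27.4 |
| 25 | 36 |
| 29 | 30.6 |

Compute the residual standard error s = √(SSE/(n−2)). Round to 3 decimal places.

s = 4.099

A=5: ŷ = 7.5 + 0.9·5 = 12; e = 15 − 12 = 3
A=7: ŷ = 7.5 + 0.9·7 = 13.8; e = 11.8 − 13.8 = -2
A=9: ŷ = 7.5 + 0.9·9 = 15.6; e = 15.6 − 15.6 = 0
A=17: ŷ = 7.5 + 0.9·17 = 22.8; e = 17.8 − 22.8 = -5
A=21: ŷ = 7.5 + 0.9·21 = 26.4; e = 27.4 − 26.4 = 1
A=25: ŷ = 7.5 + 0.9·25 = 30; e = 36 − 30 = 6
A=29: ŷ = 7.5 + 0.9·29 = 33.6; e = 30.6 − 33.6 = -3
SSE = 9 + 4 + 0 + 25 + 1 + 36 + 9 = 84
s = √(84/5) = √16.8 ≈ 4.099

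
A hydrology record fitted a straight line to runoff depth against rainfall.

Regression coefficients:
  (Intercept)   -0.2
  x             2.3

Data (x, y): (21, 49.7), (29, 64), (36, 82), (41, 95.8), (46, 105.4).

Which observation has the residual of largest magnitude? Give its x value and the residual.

x=21: ŷ = -0.2 + 2.3·21 = 48.1; r = 49.7 − 48.1 = 1.6
x=29: ŷ = -0.2 + 2.3·29 = 66.5; r = 64 − 66.5 = -2.5
x=36: ŷ = -0.2 + 2.3·36 = 82.6; r = 82 − 82.6 = -0.6
x=41: ŷ = -0.2 + 2.3·41 = 94.1; r = 95.8 − 94.1 = 1.7
x=46: ŷ = -0.2 + 2.3·46 = 105.6; r = 105.4 − 105.6 = -0.2
Largest |r| is 2.5 at x = 29, residual -2.5.

x = 29, r = -2.5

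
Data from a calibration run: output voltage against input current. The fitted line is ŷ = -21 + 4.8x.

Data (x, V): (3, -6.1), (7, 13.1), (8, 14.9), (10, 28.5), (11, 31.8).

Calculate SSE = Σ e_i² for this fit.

x=3: ŷ = -21 + 4.8·3 = -6.6; e = -6.1 − (-6.6) = 0.5
x=7: ŷ = -21 + 4.8·7 = 12.6; e = 13.1 − 12.6 = 0.5
x=8: ŷ = -21 + 4.8·8 = 17.4; e = 14.9 − 17.4 = -2.5
x=10: ŷ = -21 + 4.8·10 = 27; e = 28.5 − 27 = 1.5
x=11: ŷ = -21 + 4.8·11 = 31.8; e = 31.8 − 31.8 = 0
SSE = 0.25 + 0.25 + 6.25 + 2.25 + 0 = 9

SSE = 9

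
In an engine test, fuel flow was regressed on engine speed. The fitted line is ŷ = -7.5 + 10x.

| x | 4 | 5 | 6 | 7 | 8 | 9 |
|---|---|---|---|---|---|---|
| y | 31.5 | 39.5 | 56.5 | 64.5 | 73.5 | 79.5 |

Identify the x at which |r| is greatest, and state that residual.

x = 6, r = 4

x=4: ŷ = -7.5 + 10·4 = 32.5; r = 31.5 − 32.5 = -1
x=5: ŷ = -7.5 + 10·5 = 42.5; r = 39.5 − 42.5 = -3
x=6: ŷ = -7.5 + 10·6 = 52.5; r = 56.5 − 52.5 = 4
x=7: ŷ = -7.5 + 10·7 = 62.5; r = 64.5 − 62.5 = 2
x=8: ŷ = -7.5 + 10·8 = 72.5; r = 73.5 − 72.5 = 1
x=9: ŷ = -7.5 + 10·9 = 82.5; r = 79.5 − 82.5 = -3
Largest |r| is 4 at x = 6, residual 4.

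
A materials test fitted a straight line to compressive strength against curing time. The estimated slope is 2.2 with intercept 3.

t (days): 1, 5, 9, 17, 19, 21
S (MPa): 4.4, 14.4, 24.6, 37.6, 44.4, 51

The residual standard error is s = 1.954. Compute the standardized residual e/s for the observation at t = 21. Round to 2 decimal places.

0.92

ŷ = 3 + 2.2·21 = 49.2
e = 51 − 49.2 = 1.8
e/s = 1.8 / 1.954 = 0.92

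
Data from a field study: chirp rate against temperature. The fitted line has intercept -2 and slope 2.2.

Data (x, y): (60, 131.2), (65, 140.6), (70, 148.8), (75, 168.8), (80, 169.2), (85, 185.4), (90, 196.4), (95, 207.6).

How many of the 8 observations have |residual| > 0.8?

x=60: ŷ = -2 + 2.2·60 = 130; r = 131.2 − 130 = 1.2
x=65: ŷ = -2 + 2.2·65 = 141; r = 140.6 − 141 = -0.4
x=70: ŷ = -2 + 2.2·70 = 152; r = 148.8 − 152 = -3.2
x=75: ŷ = -2 + 2.2·75 = 163; r = 168.8 − 163 = 5.8
x=80: ŷ = -2 + 2.2·80 = 174; r = 169.2 − 174 = -4.8
x=85: ŷ = -2 + 2.2·85 = 185; r = 185.4 − 185 = 0.4
x=90: ŷ = -2 + 2.2·90 = 196; r = 196.4 − 196 = 0.4
x=95: ŷ = -2 + 2.2·95 = 207; r = 207.6 − 207 = 0.6
|r| > 0.8: x=60 (|r|=1.2), x=70 (|r|=3.2), x=75 (|r|=5.8), x=80 (|r|=4.8) → 4

4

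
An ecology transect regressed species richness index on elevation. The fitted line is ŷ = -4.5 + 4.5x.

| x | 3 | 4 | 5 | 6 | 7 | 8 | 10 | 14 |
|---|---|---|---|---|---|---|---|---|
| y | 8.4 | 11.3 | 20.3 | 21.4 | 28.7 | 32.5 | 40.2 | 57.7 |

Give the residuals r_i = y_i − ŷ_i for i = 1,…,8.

x=3: ŷ = -4.5 + 4.5·3 = 9; r = 8.4 − 9 = -0.6
x=4: ŷ = -4.5 + 4.5·4 = 13.5; r = 11.3 − 13.5 = -2.2
x=5: ŷ = -4.5 + 4.5·5 = 18; r = 20.3 − 18 = 2.3
x=6: ŷ = -4.5 + 4.5·6 = 22.5; r = 21.4 − 22.5 = -1.1
x=7: ŷ = -4.5 + 4.5·7 = 27; r = 28.7 − 27 = 1.7
x=8: ŷ = -4.5 + 4.5·8 = 31.5; r = 32.5 − 31.5 = 1
x=10: ŷ = -4.5 + 4.5·10 = 40.5; r = 40.2 − 40.5 = -0.3
x=14: ŷ = -4.5 + 4.5·14 = 58.5; r = 57.7 − 58.5 = -0.8

-0.6, -2.2, 2.3, -1.1, 1.7, 1, -0.3, -0.8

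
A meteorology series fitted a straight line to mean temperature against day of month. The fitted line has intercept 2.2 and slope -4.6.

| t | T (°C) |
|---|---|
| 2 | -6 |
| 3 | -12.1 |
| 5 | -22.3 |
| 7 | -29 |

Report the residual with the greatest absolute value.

t=2: T̂ = 2.2 − 4.6·2 = -7; e = -6 − (-7) = 1
t=3: T̂ = 2.2 − 4.6·3 = -11.6; e = -12.1 − (-11.6) = -0.5
t=5: T̂ = 2.2 − 4.6·5 = -20.8; e = -22.3 − (-20.8) = -1.5
t=7: T̂ = 2.2 − 4.6·7 = -30; e = -29 − (-30) = 1
Largest |e| is 1.5 at t = 5, residual -1.5.

e = -1.5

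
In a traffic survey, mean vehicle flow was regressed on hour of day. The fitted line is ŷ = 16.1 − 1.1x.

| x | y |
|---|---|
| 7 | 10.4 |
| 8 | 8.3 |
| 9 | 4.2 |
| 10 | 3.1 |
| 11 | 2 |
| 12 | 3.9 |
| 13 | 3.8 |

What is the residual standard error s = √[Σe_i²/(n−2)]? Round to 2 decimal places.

s = 2.10

x=7: ŷ = 16.1 − 1.1·7 = 8.4; e = 10.4 − 8.4 = 2
x=8: ŷ = 16.1 − 1.1·8 = 7.3; e = 8.3 − 7.3 = 1
x=9: ŷ = 16.1 − 1.1·9 = 6.2; e = 4.2 − 6.2 = -2
x=10: ŷ = 16.1 − 1.1·10 = 5.1; e = 3.1 − 5.1 = -2
x=11: ŷ = 16.1 − 1.1·11 = 4; e = 2 − 4 = -2
x=12: ŷ = 16.1 − 1.1·12 = 2.9; e = 3.9 − 2.9 = 1
x=13: ŷ = 16.1 − 1.1·13 = 1.8; e = 3.8 − 1.8 = 2
SSE = 4 + 1 + 4 + 4 + 4 + 1 + 4 = 22
s = √(22/5) = √4.4 ≈ 2.10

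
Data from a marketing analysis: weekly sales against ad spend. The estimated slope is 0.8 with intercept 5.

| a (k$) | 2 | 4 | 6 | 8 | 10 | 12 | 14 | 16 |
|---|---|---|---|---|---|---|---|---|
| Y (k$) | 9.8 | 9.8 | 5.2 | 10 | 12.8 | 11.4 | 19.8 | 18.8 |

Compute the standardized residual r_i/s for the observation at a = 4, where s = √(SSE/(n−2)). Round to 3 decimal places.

0.505

a=2: Ŷ = 5 + 0.8·2 = 6.6; r = 9.8 − 6.6 = 3.2
a=4: Ŷ = 5 + 0.8·4 = 8.2; r = 9.8 − 8.2 = 1.6
a=6: Ŷ = 5 + 0.8·6 = 9.8; r = 5.2 − 9.8 = -4.6
a=8: Ŷ = 5 + 0.8·8 = 11.4; r = 10 − 11.4 = -1.4
a=10: Ŷ = 5 + 0.8·10 = 13; r = 12.8 − 13 = -0.2
a=12: Ŷ = 5 + 0.8·12 = 14.6; r = 11.4 − 14.6 = -3.2
a=14: Ŷ = 5 + 0.8·14 = 16.2; r = 19.8 − 16.2 = 3.6
a=16: Ŷ = 5 + 0.8·16 = 17.8; r = 18.8 − 17.8 = 1
SSE = 10.24 + 2.56 + 21.16 + 1.96 + 0.04 + 10.24 + 12.96 + 1 = 60.16
s = √(60.16/6) = 3.16649
r/s = 1.6 / 3.16649 = 0.505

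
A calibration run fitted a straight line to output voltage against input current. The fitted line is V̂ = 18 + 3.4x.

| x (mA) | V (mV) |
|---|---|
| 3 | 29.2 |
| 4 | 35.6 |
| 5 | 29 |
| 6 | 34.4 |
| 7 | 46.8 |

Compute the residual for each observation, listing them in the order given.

x=3: V̂ = 18 + 3.4·3 = 28.2; e = 29.2 − 28.2 = 1
x=4: V̂ = 18 + 3.4·4 = 31.6; e = 35.6 − 31.6 = 4
x=5: V̂ = 18 + 3.4·5 = 35; e = 29 − 35 = -6
x=6: V̂ = 18 + 3.4·6 = 38.4; e = 34.4 − 38.4 = -4
x=7: V̂ = 18 + 3.4·7 = 41.8; e = 46.8 − 41.8 = 5

1, 4, -6, -4, 5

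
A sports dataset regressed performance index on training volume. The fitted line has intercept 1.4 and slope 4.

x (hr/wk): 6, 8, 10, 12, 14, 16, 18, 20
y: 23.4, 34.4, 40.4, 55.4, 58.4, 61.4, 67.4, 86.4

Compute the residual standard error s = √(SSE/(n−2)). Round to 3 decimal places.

s = 4.472

x=6: ŷ = 1.4 + 4·6 = 25.4; r = 23.4 − 25.4 = -2
x=8: ŷ = 1.4 + 4·8 = 33.4; r = 34.4 − 33.4 = 1
x=10: ŷ = 1.4 + 4·10 = 41.4; r = 40.4 − 41.4 = -1
x=12: ŷ = 1.4 + 4·12 = 49.4; r = 55.4 − 49.4 = 6
x=14: ŷ = 1.4 + 4·14 = 57.4; r = 58.4 − 57.4 = 1
x=16: ŷ = 1.4 + 4·16 = 65.4; r = 61.4 − 65.4 = -4
x=18: ŷ = 1.4 + 4·18 = 73.4; r = 67.4 − 73.4 = -6
x=20: ŷ = 1.4 + 4·20 = 81.4; r = 86.4 − 81.4 = 5
SSE = 4 + 1 + 1 + 36 + 1 + 16 + 36 + 25 = 120
s = √(120/6) = √20 ≈ 4.472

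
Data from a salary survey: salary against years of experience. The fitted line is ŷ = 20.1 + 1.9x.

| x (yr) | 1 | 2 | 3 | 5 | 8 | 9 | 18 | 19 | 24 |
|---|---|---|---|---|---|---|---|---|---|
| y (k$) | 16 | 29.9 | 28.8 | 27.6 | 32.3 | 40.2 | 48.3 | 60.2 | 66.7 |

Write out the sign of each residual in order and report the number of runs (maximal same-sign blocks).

x=1: ŷ = 20.1 + 1.9·1 = 22; e = 16 − 22 = -6
x=2: ŷ = 20.1 + 1.9·2 = 23.9; e = 29.9 − 23.9 = 6
x=3: ŷ = 20.1 + 1.9·3 = 25.8; e = 28.8 − 25.8 = 3
x=5: ŷ = 20.1 + 1.9·5 = 29.6; e = 27.6 − 29.6 = -2
x=8: ŷ = 20.1 + 1.9·8 = 35.3; e = 32.3 − 35.3 = -3
x=9: ŷ = 20.1 + 1.9·9 = 37.2; e = 40.2 − 37.2 = 3
x=18: ŷ = 20.1 + 1.9·18 = 54.3; e = 48.3 − 54.3 = -6
x=19: ŷ = 20.1 + 1.9·19 = 56.2; e = 60.2 − 56.2 = 4
x=24: ŷ = 20.1 + 1.9·24 = 65.7; e = 66.7 − 65.7 = 1
Signs: − + + − − + − + +
Runs: −×1, +×2, −×2, +×1, −×1, +×2 → 6

6 runs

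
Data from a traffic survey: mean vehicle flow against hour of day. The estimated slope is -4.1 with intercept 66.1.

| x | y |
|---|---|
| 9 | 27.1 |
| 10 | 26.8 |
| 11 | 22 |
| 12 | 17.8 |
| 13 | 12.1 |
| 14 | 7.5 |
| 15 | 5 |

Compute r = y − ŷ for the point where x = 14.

ŷ = 66.1 − 4.1·14 = 8.7
r = 7.5 − 8.7 = -1.2

r = -1.2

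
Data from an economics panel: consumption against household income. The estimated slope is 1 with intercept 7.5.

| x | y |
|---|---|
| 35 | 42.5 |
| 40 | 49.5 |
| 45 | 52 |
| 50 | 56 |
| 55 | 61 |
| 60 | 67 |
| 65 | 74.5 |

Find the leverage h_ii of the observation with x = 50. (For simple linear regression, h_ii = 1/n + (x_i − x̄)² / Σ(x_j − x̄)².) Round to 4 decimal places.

x̄ = (35 + 40 + 45 + 50 + 55 + 60 + 65)/7 = 50
Σ(x − x̄)² = 225 + 100 + 25 + 0 + 25 + 100 + 225 = 700
h = 1/7 + (0)²/700 = 0.142857 + 0 = 0.1429

h = 0.1429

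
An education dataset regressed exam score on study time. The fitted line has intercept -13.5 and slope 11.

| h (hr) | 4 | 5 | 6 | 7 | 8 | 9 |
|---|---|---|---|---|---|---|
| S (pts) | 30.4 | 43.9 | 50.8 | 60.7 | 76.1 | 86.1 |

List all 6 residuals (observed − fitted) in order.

-0.1, 2.4, -1.7, -2.8, 1.6, 0.6

h=4: ŷ = -13.5 + 11·4 = 30.5; r = 30.4 − 30.5 = -0.1
h=5: ŷ = -13.5 + 11·5 = 41.5; r = 43.9 − 41.5 = 2.4
h=6: ŷ = -13.5 + 11·6 = 52.5; r = 50.8 − 52.5 = -1.7
h=7: ŷ = -13.5 + 11·7 = 63.5; r = 60.7 − 63.5 = -2.8
h=8: ŷ = -13.5 + 11·8 = 74.5; r = 76.1 − 74.5 = 1.6
h=9: ŷ = -13.5 + 11·9 = 85.5; r = 86.1 − 85.5 = 0.6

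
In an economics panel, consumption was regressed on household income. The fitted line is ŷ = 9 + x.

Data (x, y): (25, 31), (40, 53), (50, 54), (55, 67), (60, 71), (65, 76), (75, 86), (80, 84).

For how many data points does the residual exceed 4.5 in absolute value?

x=25: ŷ = 9 + 25 = 34; r = 31 − 34 = -3
x=40: ŷ = 9 + 40 = 49; r = 53 − 49 = 4
x=50: ŷ = 9 + 50 = 59; r = 54 − 59 = -5
x=55: ŷ = 9 + 55 = 64; r = 67 − 64 = 3
x=60: ŷ = 9 + 60 = 69; r = 71 − 69 = 2
x=65: ŷ = 9 + 65 = 74; r = 76 − 74 = 2
x=75: ŷ = 9 + 75 = 84; r = 86 − 84 = 2
x=80: ŷ = 9 + 80 = 89; r = 84 − 89 = -5
|r| > 4.5: x=50 (|r|=5), x=80 (|r|=5) → 2

2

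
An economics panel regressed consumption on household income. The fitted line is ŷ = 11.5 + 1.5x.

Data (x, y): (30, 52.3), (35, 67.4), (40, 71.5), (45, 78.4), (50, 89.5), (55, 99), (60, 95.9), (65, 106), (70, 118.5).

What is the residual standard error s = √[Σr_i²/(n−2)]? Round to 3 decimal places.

x=30: ŷ = 11.5 + 1.5·30 = 56.5; r = 52.3 − 56.5 = -4.2
x=35: ŷ = 11.5 + 1.5·35 = 64; r = 67.4 − 64 = 3.4
x=40: ŷ = 11.5 + 1.5·40 = 71.5; r = 71.5 − 71.5 = 0
x=45: ŷ = 11.5 + 1.5·45 = 79; r = 78.4 − 79 = -0.6
x=50: ŷ = 11.5 + 1.5·50 = 86.5; r = 89.5 − 86.5 = 3
x=55: ŷ = 11.5 + 1.5·55 = 94; r = 99 − 94 = 5
x=60: ŷ = 11.5 + 1.5·60 = 101.5; r = 95.9 − 101.5 = -5.6
x=65: ŷ = 11.5 + 1.5·65 = 109; r = 106 − 109 = -3
x=70: ŷ = 11.5 + 1.5·70 = 116.5; r = 118.5 − 116.5 = 2
SSE = 17.64 + 11.56 + 0 + 0.36 + 9 + 25 + 31.36 + 9 + 4 = 107.92
s = √(107.92/7) = √15.4171 ≈ 3.926

s = 3.926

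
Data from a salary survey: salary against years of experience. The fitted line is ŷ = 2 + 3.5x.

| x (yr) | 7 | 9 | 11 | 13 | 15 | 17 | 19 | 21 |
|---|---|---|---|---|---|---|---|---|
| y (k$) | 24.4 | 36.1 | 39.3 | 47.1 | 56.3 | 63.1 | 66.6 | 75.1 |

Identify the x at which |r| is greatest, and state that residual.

x = 9, r = 2.6

x=7: ŷ = 2 + 3.5·7 = 26.5; r = 24.4 − 26.5 = -2.1
x=9: ŷ = 2 + 3.5·9 = 33.5; r = 36.1 − 33.5 = 2.6
x=11: ŷ = 2 + 3.5·11 = 40.5; r = 39.3 − 40.5 = -1.2
x=13: ŷ = 2 + 3.5·13 = 47.5; r = 47.1 − 47.5 = -0.4
x=15: ŷ = 2 + 3.5·15 = 54.5; r = 56.3 − 54.5 = 1.8
x=17: ŷ = 2 + 3.5·17 = 61.5; r = 63.1 − 61.5 = 1.6
x=19: ŷ = 2 + 3.5·19 = 68.5; r = 66.6 − 68.5 = -1.9
x=21: ŷ = 2 + 3.5·21 = 75.5; r = 75.1 − 75.5 = -0.4
Largest |r| is 2.6 at x = 9, residual 2.6.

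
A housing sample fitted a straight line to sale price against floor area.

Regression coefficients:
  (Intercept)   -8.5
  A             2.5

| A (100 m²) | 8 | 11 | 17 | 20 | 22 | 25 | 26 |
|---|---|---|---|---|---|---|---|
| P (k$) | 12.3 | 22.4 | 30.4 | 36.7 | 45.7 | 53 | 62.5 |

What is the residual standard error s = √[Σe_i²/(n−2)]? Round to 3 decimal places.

A=8: ŷ = -8.5 + 2.5·8 = 11.5; e = 12.3 − 11.5 = 0.8
A=11: ŷ = -8.5 + 2.5·11 = 19; e = 22.4 − 19 = 3.4
A=17: ŷ = -8.5 + 2.5·17 = 34; e = 30.4 − 34 = -3.6
A=20: ŷ = -8.5 + 2.5·20 = 41.5; e = 36.7 − 41.5 = -4.8
A=22: ŷ = -8.5 + 2.5·22 = 46.5; e = 45.7 − 46.5 = -0.8
A=25: ŷ = -8.5 + 2.5·25 = 54; e = 53 − 54 = -1
A=26: ŷ = -8.5 + 2.5·26 = 56.5; e = 62.5 − 56.5 = 6
SSE = 0.64 + 11.56 + 12.96 + 23.04 + 0.64 + 1 + 36 = 85.84
s = √(85.84/5) = √17.168 ≈ 4.143

s = 4.143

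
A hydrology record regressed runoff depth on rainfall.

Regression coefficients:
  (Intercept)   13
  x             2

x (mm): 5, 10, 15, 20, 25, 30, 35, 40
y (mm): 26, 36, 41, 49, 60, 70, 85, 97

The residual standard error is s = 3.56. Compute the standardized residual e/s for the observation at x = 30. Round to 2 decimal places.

-0.84

ŷ = 13 + 2·30 = 73
e = 70 − 73 = -3
e/s = -3 / 3.56 = -0.84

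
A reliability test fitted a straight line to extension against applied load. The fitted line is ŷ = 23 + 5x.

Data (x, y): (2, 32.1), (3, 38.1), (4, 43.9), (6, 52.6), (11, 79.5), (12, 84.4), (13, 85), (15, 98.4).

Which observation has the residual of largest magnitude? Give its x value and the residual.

x = 13, e = -3

x=2: ŷ = 23 + 5·2 = 33; e = 32.1 − 33 = -0.9
x=3: ŷ = 23 + 5·3 = 38; e = 38.1 − 38 = 0.1
x=4: ŷ = 23 + 5·4 = 43; e = 43.9 − 43 = 0.9
x=6: ŷ = 23 + 5·6 = 53; e = 52.6 − 53 = -0.4
x=11: ŷ = 23 + 5·11 = 78; e = 79.5 − 78 = 1.5
x=12: ŷ = 23 + 5·12 = 83; e = 84.4 − 83 = 1.4
x=13: ŷ = 23 + 5·13 = 88; e = 85 − 88 = -3
x=15: ŷ = 23 + 5·15 = 98; e = 98.4 − 98 = 0.4
Largest |e| is 3 at x = 13, residual -3.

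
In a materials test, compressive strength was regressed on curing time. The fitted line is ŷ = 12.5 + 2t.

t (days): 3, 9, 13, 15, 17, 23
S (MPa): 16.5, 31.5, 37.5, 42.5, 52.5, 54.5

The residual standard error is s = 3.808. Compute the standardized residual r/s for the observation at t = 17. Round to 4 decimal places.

ŷ = 12.5 + 2·17 = 46.5
r = 52.5 − 46.5 = 6
r/s = 6 / 3.808 = 1.5756

1.5756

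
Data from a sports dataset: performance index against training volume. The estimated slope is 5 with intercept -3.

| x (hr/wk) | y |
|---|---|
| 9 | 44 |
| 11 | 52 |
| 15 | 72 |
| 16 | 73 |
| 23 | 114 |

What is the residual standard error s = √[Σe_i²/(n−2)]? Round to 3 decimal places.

s = 2.828

x=9: ŷ = -3 + 5·9 = 42; e = 44 − 42 = 2
x=11: ŷ = -3 + 5·11 = 52; e = 52 − 52 = 0
x=15: ŷ = -3 + 5·15 = 72; e = 72 − 72 = 0
x=16: ŷ = -3 + 5·16 = 77; e = 73 − 77 = -4
x=23: ŷ = -3 + 5·23 = 112; e = 114 − 112 = 2
SSE = 4 + 0 + 0 + 16 + 4 = 24
s = √(24/3) = √8 ≈ 2.828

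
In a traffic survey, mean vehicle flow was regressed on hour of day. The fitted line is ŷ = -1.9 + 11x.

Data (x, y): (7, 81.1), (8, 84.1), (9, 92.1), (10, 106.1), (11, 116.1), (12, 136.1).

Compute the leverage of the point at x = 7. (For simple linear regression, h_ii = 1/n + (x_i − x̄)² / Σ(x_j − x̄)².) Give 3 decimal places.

x̄ = (7 + 8 + 9 + 10 + 11 + 12)/6 = 9.5
Σ(x − x̄)² = 6.25 + 2.25 + 0.25 + 0.25 + 2.25 + 6.25 = 17.5
h = 1/6 + (-2.5)²/17.5 = 0.166667 + 0.357143 = 0.524

h = 0.524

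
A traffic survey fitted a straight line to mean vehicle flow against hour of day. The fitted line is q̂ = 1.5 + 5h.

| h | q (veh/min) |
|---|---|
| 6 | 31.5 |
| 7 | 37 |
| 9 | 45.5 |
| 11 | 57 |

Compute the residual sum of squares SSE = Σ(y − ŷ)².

h=6: q̂ = 1.5 + 5·6 = 31.5; r = 31.5 − 31.5 = 0
h=7: q̂ = 1.5 + 5·7 = 36.5; r = 37 − 36.5 = 0.5
h=9: q̂ = 1.5 + 5·9 = 46.5; r = 45.5 − 46.5 = -1
h=11: q̂ = 1.5 + 5·11 = 56.5; r = 57 − 56.5 = 0.5
SSE = 0 + 0.25 + 1 + 0.25 = 1.5

SSE = 1.5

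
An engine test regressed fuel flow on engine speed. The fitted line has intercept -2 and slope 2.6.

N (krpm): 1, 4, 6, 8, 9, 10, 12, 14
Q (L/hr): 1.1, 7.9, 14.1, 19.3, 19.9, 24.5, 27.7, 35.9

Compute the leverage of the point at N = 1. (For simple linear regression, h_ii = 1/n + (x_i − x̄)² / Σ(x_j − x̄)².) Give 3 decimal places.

h = 0.514

N̄ = (1 + 4 + 6 + 8 + 9 + 10 + 12 + 14)/8 = 8
Σ(N − N̄)² = 49 + 16 + 4 + 0 + 1 + 4 + 16 + 36 = 126
h = 1/8 + (-7)²/126 = 0.125 + 0.388889 = 0.514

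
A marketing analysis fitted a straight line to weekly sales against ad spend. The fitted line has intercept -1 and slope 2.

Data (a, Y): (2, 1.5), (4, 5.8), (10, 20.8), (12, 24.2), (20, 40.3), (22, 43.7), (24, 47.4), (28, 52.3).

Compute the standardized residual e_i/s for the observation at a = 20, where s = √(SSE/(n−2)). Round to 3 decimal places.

a=2: ŷ = -1 + 2·2 = 3; e = 1.5 − 3 = -1.5
a=4: ŷ = -1 + 2·4 = 7; e = 5.8 − 7 = -1.2
a=10: ŷ = -1 + 2·10 = 19; e = 20.8 − 19 = 1.8
a=12: ŷ = -1 + 2·12 = 23; e = 24.2 − 23 = 1.2
a=20: ŷ = -1 + 2·20 = 39; e = 40.3 − 39 = 1.3
a=22: ŷ = -1 + 2·22 = 43; e = 43.7 − 43 = 0.7
a=24: ŷ = -1 + 2·24 = 47; e = 47.4 − 47 = 0.4
a=28: ŷ = -1 + 2·28 = 55; e = 52.3 − 55 = -2.7
SSE = 2.25 + 1.44 + 3.24 + 1.44 + 1.69 + 0.49 + 0.16 + 7.29 = 18
s = √(18/6) = 1.73205
e/s = 1.3 / 1.73205 = 0.751

0.751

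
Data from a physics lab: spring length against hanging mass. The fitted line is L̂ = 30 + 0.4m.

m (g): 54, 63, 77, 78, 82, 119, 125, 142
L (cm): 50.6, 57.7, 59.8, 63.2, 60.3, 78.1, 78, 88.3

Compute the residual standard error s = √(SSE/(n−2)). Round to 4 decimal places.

s = 2.0412

m=54: L̂ = 30 + 0.4·54 = 51.6; e = 50.6 − 51.6 = -1
m=63: L̂ = 30 + 0.4·63 = 55.2; e = 57.7 − 55.2 = 2.5
m=77: L̂ = 30 + 0.4·77 = 60.8; e = 59.8 − 60.8 = -1
m=78: L̂ = 30 + 0.4·78 = 61.2; e = 63.2 − 61.2 = 2
m=82: L̂ = 30 + 0.4·82 = 62.8; e = 60.3 − 62.8 = -2.5
m=119: L̂ = 30 + 0.4·119 = 77.6; e = 78.1 − 77.6 = 0.5
m=125: L̂ = 30 + 0.4·125 = 80; e = 78 − 80 = -2
m=142: L̂ = 30 + 0.4·142 = 86.8; e = 88.3 − 86.8 = 1.5
SSE = 1 + 6.25 + 1 + 4 + 6.25 + 0.25 + 4 + 2.25 = 25
s = √(25/6) = √4.16667 ≈ 2.0412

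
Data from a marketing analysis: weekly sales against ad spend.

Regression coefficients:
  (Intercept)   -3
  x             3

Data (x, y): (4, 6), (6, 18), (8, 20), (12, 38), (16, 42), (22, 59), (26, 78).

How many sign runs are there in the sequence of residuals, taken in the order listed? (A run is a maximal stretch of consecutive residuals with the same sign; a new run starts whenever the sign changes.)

6 runs

x=4: ŷ = -3 + 3·4 = 9; r = 6 − 9 = -3
x=6: ŷ = -3 + 3·6 = 15; r = 18 − 15 = 3
x=8: ŷ = -3 + 3·8 = 21; r = 20 − 21 = -1
x=12: ŷ = -3 + 3·12 = 33; r = 38 − 33 = 5
x=16: ŷ = -3 + 3·16 = 45; r = 42 − 45 = -3
x=22: ŷ = -3 + 3·22 = 63; r = 59 − 63 = -4
x=26: ŷ = -3 + 3·26 = 75; r = 78 − 75 = 3
Signs: − + − + − − +
Runs: −×1, +×1, −×1, +×1, −×2, +×1 → 6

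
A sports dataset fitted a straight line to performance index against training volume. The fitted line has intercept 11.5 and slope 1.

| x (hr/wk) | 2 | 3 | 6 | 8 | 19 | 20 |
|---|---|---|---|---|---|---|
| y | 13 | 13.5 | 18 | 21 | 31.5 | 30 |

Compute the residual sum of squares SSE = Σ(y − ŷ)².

x=2: ŷ = 11.5 + 2 = 13.5; r = 13 − 13.5 = -0.5
x=3: ŷ = 11.5 + 3 = 14.5; r = 13.5 − 14.5 = -1
x=6: ŷ = 11.5 + 6 = 17.5; r = 18 − 17.5 = 0.5
x=8: ŷ = 11.5 + 8 = 19.5; r = 21 − 19.5 = 1.5
x=19: ŷ = 11.5 + 19 = 30.5; r = 31.5 − 30.5 = 1
x=20: ŷ = 11.5 + 20 = 31.5; r = 30 − 31.5 = -1.5
SSE = 0.25 + 1 + 0.25 + 2.25 + 1 + 2.25 = 7

SSE = 7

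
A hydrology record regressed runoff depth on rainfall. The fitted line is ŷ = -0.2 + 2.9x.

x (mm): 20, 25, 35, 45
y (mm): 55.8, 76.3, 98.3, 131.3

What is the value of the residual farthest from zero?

x=20: ŷ = -0.2 + 2.9·20 = 57.8; r = 55.8 − 57.8 = -2
x=25: ŷ = -0.2 + 2.9·25 = 72.3; r = 76.3 − 72.3 = 4
x=35: ŷ = -0.2 + 2.9·35 = 101.3; r = 98.3 − 101.3 = -3
x=45: ŷ = -0.2 + 2.9·45 = 130.3; r = 131.3 − 130.3 = 1
Largest |r| is 4 at x = 25, residual 4.

r = 4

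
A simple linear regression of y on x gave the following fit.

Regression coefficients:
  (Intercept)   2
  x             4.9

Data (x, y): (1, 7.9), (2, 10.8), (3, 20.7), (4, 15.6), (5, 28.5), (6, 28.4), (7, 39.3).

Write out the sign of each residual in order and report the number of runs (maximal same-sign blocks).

x=1: ŷ = 2 + 4.9·1 = 6.9; e = 7.9 − 6.9 = 1
x=2: ŷ = 2 + 4.9·2 = 11.8; e = 10.8 − 11.8 = -1
x=3: ŷ = 2 + 4.9·3 = 16.7; e = 20.7 − 16.7 = 4
x=4: ŷ = 2 + 4.9·4 = 21.6; e = 15.6 − 21.6 = -6
x=5: ŷ = 2 + 4.9·5 = 26.5; e = 28.5 − 26.5 = 2
x=6: ŷ = 2 + 4.9·6 = 31.4; e = 28.4 − 31.4 = -3
x=7: ŷ = 2 + 4.9·7 = 36.3; e = 39.3 − 36.3 = 3
Signs: + − + − + − +
Runs: +×1, −×1, +×1, −×1, +×1, −×1, +×1 → 7

7 runs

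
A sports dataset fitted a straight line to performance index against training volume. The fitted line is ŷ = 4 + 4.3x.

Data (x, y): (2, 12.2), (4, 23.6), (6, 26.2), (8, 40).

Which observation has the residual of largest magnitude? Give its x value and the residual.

x=2: ŷ = 4 + 4.3·2 = 12.6; e = 12.2 − 12.6 = -0.4
x=4: ŷ = 4 + 4.3·4 = 21.2; e = 23.6 − 21.2 = 2.4
x=6: ŷ = 4 + 4.3·6 = 29.8; e = 26.2 − 29.8 = -3.6
x=8: ŷ = 4 + 4.3·8 = 38.4; e = 40 − 38.4 = 1.6
Largest |e| is 3.6 at x = 6, residual -3.6.

x = 6, e = -3.6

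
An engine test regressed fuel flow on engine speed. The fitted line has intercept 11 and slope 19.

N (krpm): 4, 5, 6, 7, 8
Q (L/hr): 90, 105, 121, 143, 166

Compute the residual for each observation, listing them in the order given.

N=4: Q̂ = 11 + 19·4 = 87; e = 90 − 87 = 3
N=5: Q̂ = 11 + 19·5 = 106; e = 105 − 106 = -1
N=6: Q̂ = 11 + 19·6 = 125; e = 121 − 125 = -4
N=7: Q̂ = 11 + 19·7 = 144; e = 143 − 144 = -1
N=8: Q̂ = 11 + 19·8 = 163; e = 166 − 163 = 3

3, -1, -4, -1, 3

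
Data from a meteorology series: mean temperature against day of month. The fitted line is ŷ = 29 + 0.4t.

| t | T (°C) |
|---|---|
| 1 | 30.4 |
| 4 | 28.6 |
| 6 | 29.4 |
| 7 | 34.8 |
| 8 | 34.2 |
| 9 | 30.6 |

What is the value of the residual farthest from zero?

t=1: ŷ = 29 + 0.4·1 = 29.4; e = 30.4 − 29.4 = 1
t=4: ŷ = 29 + 0.4·4 = 30.6; e = 28.6 − 30.6 = -2
t=6: ŷ = 29 + 0.4·6 = 31.4; e = 29.4 − 31.4 = -2
t=7: ŷ = 29 + 0.4·7 = 31.8; e = 34.8 − 31.8 = 3
t=8: ŷ = 29 + 0.4·8 = 32.2; e = 34.2 − 32.2 = 2
t=9: ŷ = 29 + 0.4·9 = 32.6; e = 30.6 − 32.6 = -2
Largest |e| is 3 at t = 7, residual 3.

e = 3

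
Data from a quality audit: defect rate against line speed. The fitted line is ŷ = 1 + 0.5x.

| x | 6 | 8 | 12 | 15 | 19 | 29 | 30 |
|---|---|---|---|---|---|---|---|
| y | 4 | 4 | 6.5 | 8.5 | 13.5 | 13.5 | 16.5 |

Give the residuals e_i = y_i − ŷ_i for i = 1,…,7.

0, -1, -0.5, 0, 3, -2, 0.5

x=6: ŷ = 1 + 0.5·6 = 4; e = 4 − 4 = 0
x=8: ŷ = 1 + 0.5·8 = 5; e = 4 − 5 = -1
x=12: ŷ = 1 + 0.5·12 = 7; e = 6.5 − 7 = -0.5
x=15: ŷ = 1 + 0.5·15 = 8.5; e = 8.5 − 8.5 = 0
x=19: ŷ = 1 + 0.5·19 = 10.5; e = 13.5 − 10.5 = 3
x=29: ŷ = 1 + 0.5·29 = 15.5; e = 13.5 − 15.5 = -2
x=30: ŷ = 1 + 0.5·30 = 16; e = 16.5 − 16 = 0.5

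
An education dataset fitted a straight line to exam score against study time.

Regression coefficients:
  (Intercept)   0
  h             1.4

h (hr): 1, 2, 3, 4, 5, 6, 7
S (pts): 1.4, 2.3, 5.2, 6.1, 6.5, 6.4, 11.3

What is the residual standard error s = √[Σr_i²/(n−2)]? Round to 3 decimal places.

s = 1.265

h=1: ŷ = 1.4·1 = 1.4; r = 1.4 − 1.4 = 0
h=2: ŷ = 1.4·2 = 2.8; r = 2.3 − 2.8 = -0.5
h=3: ŷ = 1.4·3 = 4.2; r = 5.2 − 4.2 = 1
h=4: ŷ = 1.4·4 = 5.6; r = 6.1 − 5.6 = 0.5
h=5: ŷ = 1.4·5 = 7; r = 6.5 − 7 = -0.5
h=6: ŷ = 1.4·6 = 8.4; r = 6.4 − 8.4 = -2
h=7: ŷ = 1.4·7 = 9.8; r = 11.3 − 9.8 = 1.5
SSE = 0 + 0.25 + 1 + 0.25 + 0.25 + 4 + 2.25 = 8
s = √(8/5) = √1.6 ≈ 1.265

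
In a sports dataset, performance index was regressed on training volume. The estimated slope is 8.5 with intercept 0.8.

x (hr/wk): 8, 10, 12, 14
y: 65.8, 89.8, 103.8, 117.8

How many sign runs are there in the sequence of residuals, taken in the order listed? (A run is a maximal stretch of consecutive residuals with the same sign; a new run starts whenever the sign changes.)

x=8: ŷ = 0.8 + 8.5·8 = 68.8; e = 65.8 − 68.8 = -3
x=10: ŷ = 0.8 + 8.5·10 = 85.8; e = 89.8 − 85.8 = 4
x=12: ŷ = 0.8 + 8.5·12 = 102.8; e = 103.8 − 102.8 = 1
x=14: ŷ = 0.8 + 8.5·14 = 119.8; e = 117.8 − 119.8 = -2
Signs: − + + −
Runs: −×1, +×2, −×1 → 3

3 runs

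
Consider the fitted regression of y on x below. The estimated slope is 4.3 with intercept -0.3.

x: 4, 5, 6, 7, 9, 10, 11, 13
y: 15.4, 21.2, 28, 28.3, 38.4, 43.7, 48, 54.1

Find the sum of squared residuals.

SSE = 15

x=4: ŷ = -0.3 + 4.3·4 = 16.9; r = 15.4 − 16.9 = -1.5
x=5: ŷ = -0.3 + 4.3·5 = 21.2; r = 21.2 − 21.2 = 0
x=6: ŷ = -0.3 + 4.3·6 = 25.5; r = 28 − 25.5 = 2.5
x=7: ŷ = -0.3 + 4.3·7 = 29.8; r = 28.3 − 29.8 = -1.5
x=9: ŷ = -0.3 + 4.3·9 = 38.4; r = 38.4 − 38.4 = 0
x=10: ŷ = -0.3 + 4.3·10 = 42.7; r = 43.7 − 42.7 = 1
x=11: ŷ = -0.3 + 4.3·11 = 47; r = 48 − 47 = 1
x=13: ŷ = -0.3 + 4.3·13 = 55.6; r = 54.1 − 55.6 = -1.5
SSE = 2.25 + 0 + 6.25 + 2.25 + 0 + 1 + 1 + 2.25 = 15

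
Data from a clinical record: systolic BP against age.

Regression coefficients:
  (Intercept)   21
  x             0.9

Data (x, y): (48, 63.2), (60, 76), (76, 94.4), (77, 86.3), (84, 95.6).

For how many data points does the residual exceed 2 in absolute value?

2

x=48: ŷ = 21 + 0.9·48 = 64.2; e = 63.2 − 64.2 = -1
x=60: ŷ = 21 + 0.9·60 = 75; e = 76 − 75 = 1
x=76: ŷ = 21 + 0.9·76 = 89.4; e = 94.4 − 89.4 = 5
x=77: ŷ = 21 + 0.9·77 = 90.3; e = 86.3 − 90.3 = -4
x=84: ŷ = 21 + 0.9·84 = 96.6; e = 95.6 − 96.6 = -1
|e| > 2: x=76 (|e|=5), x=77 (|e|=4) → 2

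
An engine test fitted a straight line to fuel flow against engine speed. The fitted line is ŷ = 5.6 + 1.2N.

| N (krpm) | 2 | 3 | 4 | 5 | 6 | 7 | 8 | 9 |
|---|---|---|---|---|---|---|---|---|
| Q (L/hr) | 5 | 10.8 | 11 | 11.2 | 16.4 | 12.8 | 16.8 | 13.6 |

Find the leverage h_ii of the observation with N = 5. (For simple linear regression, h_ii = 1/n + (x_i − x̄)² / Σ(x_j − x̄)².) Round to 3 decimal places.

N̄ = (2 + 3 + 4 + 5 + 6 + 7 + 8 + 9)/8 = 5.5
Σ(N − N̄)² = 12.25 + 6.25 + 2.25 + 0.25 + 0.25 + 2.25 + 6.25 + 12.25 = 42
h = 1/8 + (-0.5)²/42 = 0.125 + 0.00595238 = 0.131

h = 0.131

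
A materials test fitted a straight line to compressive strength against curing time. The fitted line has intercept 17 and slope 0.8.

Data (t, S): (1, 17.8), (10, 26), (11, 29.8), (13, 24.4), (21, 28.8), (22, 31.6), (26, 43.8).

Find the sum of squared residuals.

SSE = 96

t=1: Ŝ = 17 + 0.8·1 = 17.8; e = 17.8 − 17.8 = 0
t=10: Ŝ = 17 + 0.8·10 = 25; e = 26 − 25 = 1
t=11: Ŝ = 17 + 0.8·11 = 25.8; e = 29.8 − 25.8 = 4
t=13: Ŝ = 17 + 0.8·13 = 27.4; e = 24.4 − 27.4 = -3
t=21: Ŝ = 17 + 0.8·21 = 33.8; e = 28.8 − 33.8 = -5
t=22: Ŝ = 17 + 0.8·22 = 34.6; e = 31.6 − 34.6 = -3
t=26: Ŝ = 17 + 0.8·26 = 37.8; e = 43.8 − 37.8 = 6
SSE = 0 + 1 + 16 + 9 + 25 + 9 + 36 = 96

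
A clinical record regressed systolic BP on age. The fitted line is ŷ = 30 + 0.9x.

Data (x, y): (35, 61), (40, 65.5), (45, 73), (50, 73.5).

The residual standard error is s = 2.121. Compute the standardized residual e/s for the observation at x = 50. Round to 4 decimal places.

-0.7072

ŷ = 30 + 0.9·50 = 75
e = 73.5 − 75 = -1.5
e/s = -1.5 / 2.121 = -0.7072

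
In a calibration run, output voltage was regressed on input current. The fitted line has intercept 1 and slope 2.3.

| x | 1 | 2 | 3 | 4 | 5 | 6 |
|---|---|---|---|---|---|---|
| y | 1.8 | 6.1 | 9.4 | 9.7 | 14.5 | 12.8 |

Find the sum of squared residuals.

SSE = 13

x=1: ŷ = 1 + 2.3·1 = 3.3; r = 1.8 − 3.3 = -1.5
x=2: ŷ = 1 + 2.3·2 = 5.6; r = 6.1 − 5.6 = 0.5
x=3: ŷ = 1 + 2.3·3 = 7.9; r = 9.4 − 7.9 = 1.5
x=4: ŷ = 1 + 2.3·4 = 10.2; r = 9.7 − 10.2 = -0.5
x=5: ŷ = 1 + 2.3·5 = 12.5; r = 14.5 − 12.5 = 2
x=6: ŷ = 1 + 2.3·6 = 14.8; r = 12.8 − 14.8 = -2
SSE = 2.25 + 0.25 + 2.25 + 0.25 + 4 + 4 = 13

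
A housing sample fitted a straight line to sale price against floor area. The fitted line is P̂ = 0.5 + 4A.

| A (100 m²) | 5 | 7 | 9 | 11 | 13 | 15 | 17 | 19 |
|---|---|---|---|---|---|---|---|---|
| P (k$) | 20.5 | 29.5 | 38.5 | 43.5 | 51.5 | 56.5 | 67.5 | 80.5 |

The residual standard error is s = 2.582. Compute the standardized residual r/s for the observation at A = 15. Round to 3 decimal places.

P̂ = 0.5 + 4·15 = 60.5
r = 56.5 − 60.5 = -4
r/s = -4 / 2.582 = -1.549

-1.549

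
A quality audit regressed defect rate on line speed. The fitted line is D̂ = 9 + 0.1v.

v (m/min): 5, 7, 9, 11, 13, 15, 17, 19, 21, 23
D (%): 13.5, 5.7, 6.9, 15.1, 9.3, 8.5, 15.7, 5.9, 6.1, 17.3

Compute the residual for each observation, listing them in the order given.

v=5: D̂ = 9 + 0.1·5 = 9.5; r = 13.5 − 9.5 = 4
v=7: D̂ = 9 + 0.1·7 = 9.7; r = 5.7 − 9.7 = -4
v=9: D̂ = 9 + 0.1·9 = 9.9; r = 6.9 − 9.9 = -3
v=11: D̂ = 9 + 0.1·11 = 10.1; r = 15.1 − 10.1 = 5
v=13: D̂ = 9 + 0.1·13 = 10.3; r = 9.3 − 10.3 = -1
v=15: D̂ = 9 + 0.1·15 = 10.5; r = 8.5 − 10.5 = -2
v=17: D̂ = 9 + 0.1·17 = 10.7; r = 15.7 − 10.7 = 5
v=19: D̂ = 9 + 0.1·19 = 10.9; r = 5.9 − 10.9 = -5
v=21: D̂ = 9 + 0.1·21 = 11.1; r = 6.1 − 11.1 = -5
v=23: D̂ = 9 + 0.1·23 = 11.3; r = 17.3 − 11.3 = 6

4, -4, -3, 5, -1, -2, 5, -5, -5, 6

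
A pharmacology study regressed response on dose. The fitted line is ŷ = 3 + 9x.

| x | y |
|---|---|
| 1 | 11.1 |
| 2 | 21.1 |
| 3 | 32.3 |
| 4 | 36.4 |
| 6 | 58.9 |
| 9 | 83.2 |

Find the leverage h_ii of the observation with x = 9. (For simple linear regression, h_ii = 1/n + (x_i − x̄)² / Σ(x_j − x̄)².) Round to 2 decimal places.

x̄ = (1 + 2 + 3 + 4 + 6 + 9)/6 = 4.16667
Σ(x − x̄)² = 10.0278 + 4.69444 + 1.36111 + 0.0277778 + 3.36111 + 23.3611 = 42.8333
h = 1/6 + (4.83333)²/42.8333 = 0.166667 + 0.545396 = 0.71

h = 0.71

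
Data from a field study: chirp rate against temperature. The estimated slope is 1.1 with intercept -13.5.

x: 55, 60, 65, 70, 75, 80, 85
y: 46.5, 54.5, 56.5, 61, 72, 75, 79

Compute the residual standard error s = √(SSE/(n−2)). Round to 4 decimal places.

s = 2.1448

x=55: ŷ = -13.5 + 1.1·55 = 47; r = 46.5 − 47 = -0.5
x=60: ŷ = -13.5 + 1.1·60 = 52.5; r = 54.5 − 52.5 = 2
x=65: ŷ = -13.5 + 1.1·65 = 58; r = 56.5 − 58 = -1.5
x=70: ŷ = -13.5 + 1.1·70 = 63.5; r = 61 − 63.5 = -2.5
x=75: ŷ = -13.5 + 1.1·75 = 69; r = 72 − 69 = 3
x=80: ŷ = -13.5 + 1.1·80 = 74.5; r = 75 − 74.5 = 0.5
x=85: ŷ = -13.5 + 1.1·85 = 80; r = 79 − 80 = -1
SSE = 0.25 + 4 + 2.25 + 6.25 + 9 + 0.25 + 1 = 23
s = √(23/5) = √4.6 ≈ 2.1448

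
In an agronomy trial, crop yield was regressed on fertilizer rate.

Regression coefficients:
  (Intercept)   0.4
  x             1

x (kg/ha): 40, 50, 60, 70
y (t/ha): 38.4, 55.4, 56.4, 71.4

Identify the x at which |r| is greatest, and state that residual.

x=40: ŷ = 0.4 + 40 = 40.4; r = 38.4 − 40.4 = -2
x=50: ŷ = 0.4 + 50 = 50.4; r = 55.4 − 50.4 = 5
x=60: ŷ = 0.4 + 60 = 60.4; r = 56.4 − 60.4 = -4
x=70: ŷ = 0.4 + 70 = 70.4; r = 71.4 − 70.4 = 1
Largest |r| is 5 at x = 50, residual 5.

x = 50, r = 5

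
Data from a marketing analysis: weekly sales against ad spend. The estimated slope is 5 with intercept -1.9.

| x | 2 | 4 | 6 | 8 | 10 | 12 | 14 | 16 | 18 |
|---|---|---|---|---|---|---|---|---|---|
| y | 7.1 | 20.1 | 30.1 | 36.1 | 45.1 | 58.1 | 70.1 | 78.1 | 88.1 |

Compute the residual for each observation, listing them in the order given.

x=2: ŷ = -1.9 + 5·2 = 8.1; r = 7.1 − 8.1 = -1
x=4: ŷ = -1.9 + 5·4 = 18.1; r = 20.1 − 18.1 = 2
x=6: ŷ = -1.9 + 5·6 = 28.1; r = 30.1 − 28.1 = 2
x=8: ŷ = -1.9 + 5·8 = 38.1; r = 36.1 − 38.1 = -2
x=10: ŷ = -1.9 + 5·10 = 48.1; r = 45.1 − 48.1 = -3
x=12: ŷ = -1.9 + 5·12 = 58.1; r = 58.1 − 58.1 = 0
x=14: ŷ = -1.9 + 5·14 = 68.1; r = 70.1 − 68.1 = 2
x=16: ŷ = -1.9 + 5·16 = 78.1; r = 78.1 − 78.1 = 0
x=18: ŷ = -1.9 + 5·18 = 88.1; r = 88.1 − 88.1 = 0

-1, 2, 2, -2, -3, 0, 2, 0, 0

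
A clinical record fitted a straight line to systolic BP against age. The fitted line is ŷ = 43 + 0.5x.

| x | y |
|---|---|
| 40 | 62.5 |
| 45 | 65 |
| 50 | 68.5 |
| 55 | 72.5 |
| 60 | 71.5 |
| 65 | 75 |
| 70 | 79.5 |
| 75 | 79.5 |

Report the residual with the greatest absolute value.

e = 2

x=40: ŷ = 43 + 0.5·40 = 63; e = 62.5 − 63 = -0.5
x=45: ŷ = 43 + 0.5·45 = 65.5; e = 65 − 65.5 = -0.5
x=50: ŷ = 43 + 0.5·50 = 68; e = 68.5 − 68 = 0.5
x=55: ŷ = 43 + 0.5·55 = 70.5; e = 72.5 − 70.5 = 2
x=60: ŷ = 43 + 0.5·60 = 73; e = 71.5 − 73 = -1.5
x=65: ŷ = 43 + 0.5·65 = 75.5; e = 75 − 75.5 = -0.5
x=70: ŷ = 43 + 0.5·70 = 78; e = 79.5 − 78 = 1.5
x=75: ŷ = 43 + 0.5·75 = 80.5; e = 79.5 − 80.5 = -1
Largest |e| is 2 at x = 55, residual 2.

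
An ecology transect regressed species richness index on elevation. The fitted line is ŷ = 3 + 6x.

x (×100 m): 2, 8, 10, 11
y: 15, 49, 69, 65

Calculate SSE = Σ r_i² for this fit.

x=2: ŷ = 3 + 6·2 = 15; r = 15 − 15 = 0
x=8: ŷ = 3 + 6·8 = 51; r = 49 − 51 = -2
x=10: ŷ = 3 + 6·10 = 63; r = 69 − 63 = 6
x=11: ŷ = 3 + 6·11 = 69; r = 65 − 69 = -4
SSE = 0 + 4 + 36 + 16 = 56

SSE = 56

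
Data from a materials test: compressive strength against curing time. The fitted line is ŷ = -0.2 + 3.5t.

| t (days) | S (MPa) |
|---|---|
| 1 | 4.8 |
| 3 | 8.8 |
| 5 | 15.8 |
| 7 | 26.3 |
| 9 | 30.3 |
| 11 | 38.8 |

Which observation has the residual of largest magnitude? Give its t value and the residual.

t = 7, e = 2

t=1: ŷ = -0.2 + 3.5·1 = 3.3; e = 4.8 − 3.3 = 1.5
t=3: ŷ = -0.2 + 3.5·3 = 10.3; e = 8.8 − 10.3 = -1.5
t=5: ŷ = -0.2 + 3.5·5 = 17.3; e = 15.8 − 17.3 = -1.5
t=7: ŷ = -0.2 + 3.5·7 = 24.3; e = 26.3 − 24.3 = 2
t=9: ŷ = -0.2 + 3.5·9 = 31.3; e = 30.3 − 31.3 = -1
t=11: ŷ = -0.2 + 3.5·11 = 38.3; e = 38.8 − 38.3 = 0.5
Largest |e| is 2 at t = 7, residual 2.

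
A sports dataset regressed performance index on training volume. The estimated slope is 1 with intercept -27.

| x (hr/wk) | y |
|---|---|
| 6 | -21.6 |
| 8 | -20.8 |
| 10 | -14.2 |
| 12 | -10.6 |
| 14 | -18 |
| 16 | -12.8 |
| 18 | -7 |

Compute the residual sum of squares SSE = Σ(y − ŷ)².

SSE = 63.04

x=6: ŷ = -27 + 6 = -21; r = -21.6 − (-21) = -0.6
x=8: ŷ = -27 + 8 = -19; r = -20.8 − (-19) = -1.8
x=10: ŷ = -27 + 10 = -17; r = -14.2 − (-17) = 2.8
x=12: ŷ = -27 + 12 = -15; r = -10.6 − (-15) = 4.4
x=14: ŷ = -27 + 14 = -13; r = -18 − (-13) = -5
x=16: ŷ = -27 + 16 = -11; r = -12.8 − (-11) = -1.8
x=18: ŷ = -27 + 18 = -9; r = -7 − (-9) = 2
SSE = 0.36 + 3.24 + 7.84 + 19.36 + 25 + 3.24 + 4 = 63.04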